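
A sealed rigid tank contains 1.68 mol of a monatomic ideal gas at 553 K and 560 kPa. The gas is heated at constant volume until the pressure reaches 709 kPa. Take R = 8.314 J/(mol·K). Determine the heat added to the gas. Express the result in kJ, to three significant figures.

Constant volume ⇒ W = 0, so Q = ΔU = nCᵥΔT with Cᵥ = 3R/2 = 12.47 J/(mol·K).
At constant V, T₂/T₁ = P₂/P₁ ⇒ ΔT = T₁(P₂/P₁ − 1) = 553·(709/560 − 1) = 147.1 K.
ΔU = (1.68)(12.47)(147.1) = 3083 J.

Q ≈ 3.08 kJ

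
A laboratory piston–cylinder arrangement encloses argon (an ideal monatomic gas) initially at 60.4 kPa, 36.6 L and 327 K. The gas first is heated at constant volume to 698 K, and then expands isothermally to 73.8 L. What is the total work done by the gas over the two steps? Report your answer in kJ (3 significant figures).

Step 1 (isochoric): W = 0 (constant volume).
After step 1: P = 128.9 kPa (V unchanged).
Step 2 (isothermal): W = P₁V₁ ln(V₂/V₁) = (4719) ln(73.8/36.6) = 3309 J.
W_total = 0 + 3309 = 3309 J.

W_total ≈ 3.31 kJ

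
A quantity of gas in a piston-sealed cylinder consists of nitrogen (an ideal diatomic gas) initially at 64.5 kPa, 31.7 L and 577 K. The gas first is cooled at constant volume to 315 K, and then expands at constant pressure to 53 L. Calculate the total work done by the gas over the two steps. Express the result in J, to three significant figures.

Step 1 (isochoric): W = 0 (constant volume).
After step 1: P = 35.21 kPa (V unchanged).
Step 2 (isobaric): W = PΔV = (35.21 kPa)(53 − 31.7 L) = 750 J.
W_total = 0 + 750 = 750 J.

W_total ≈ 750 J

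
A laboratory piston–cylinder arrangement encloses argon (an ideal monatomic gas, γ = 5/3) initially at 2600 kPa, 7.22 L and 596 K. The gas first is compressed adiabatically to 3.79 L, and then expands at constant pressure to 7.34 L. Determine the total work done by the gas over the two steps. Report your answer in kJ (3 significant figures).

W_total ≈ 11.9 kJ

Step 1 (adiabatic): W = (P₁V₁ − P₂V₂)/(γ−1) = (18772 − 28848)/0.667 = -15113 J.
After step 1: P = 7611 kPa, V = 3.79 L, T = 915.9 K.
Step 2 (isobaric): W = PΔV = (7611 kPa)(7.34 − 3.79 L) = 27021 J.
W_total = -15113 + 27021 = 11907 J.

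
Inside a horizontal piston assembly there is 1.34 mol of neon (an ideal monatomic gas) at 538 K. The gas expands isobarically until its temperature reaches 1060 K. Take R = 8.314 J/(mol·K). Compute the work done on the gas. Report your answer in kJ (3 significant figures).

Isobaric: W = P ΔV = nR ΔT.
W = (1.34)(8.314)(1060 − 538) = 5815 J.
Work on gas = −W_by = -5815 J.

W ≈ -5.82 kJ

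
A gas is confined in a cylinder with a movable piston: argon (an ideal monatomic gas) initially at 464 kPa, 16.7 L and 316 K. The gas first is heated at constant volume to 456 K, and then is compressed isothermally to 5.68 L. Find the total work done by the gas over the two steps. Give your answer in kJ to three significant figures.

W_total ≈ -12.1 kJ

Step 1 (isochoric): W = 0 (constant volume).
After step 1: P = 669.6 kPa (V unchanged).
Step 2 (isothermal): W = P₁V₁ ln(V₂/V₁) = (11182) ln(5.68/16.7) = -12059 J.
W_total = 0 − 12059 = -12059 J.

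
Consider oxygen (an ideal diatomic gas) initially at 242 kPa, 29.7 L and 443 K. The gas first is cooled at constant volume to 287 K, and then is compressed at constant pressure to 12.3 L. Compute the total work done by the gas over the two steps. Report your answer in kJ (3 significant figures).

W_total ≈ -2.73 kJ

Step 1 (isochoric): W = 0 (constant volume).
After step 1: P = 156.8 kPa (V unchanged).
Step 2 (isobaric): W = PΔV = (156.8 kPa)(12.3 − 29.7 L) = -2728 J.
W_total = 0 − 2728 = -2728 J.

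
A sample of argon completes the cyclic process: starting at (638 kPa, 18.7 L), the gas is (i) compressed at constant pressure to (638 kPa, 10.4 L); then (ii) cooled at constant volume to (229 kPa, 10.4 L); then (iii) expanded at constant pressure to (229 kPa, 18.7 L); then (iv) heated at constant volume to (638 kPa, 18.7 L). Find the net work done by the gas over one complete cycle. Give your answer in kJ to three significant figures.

W_net ≈ -3.39 kJ

Constant-volume legs do no work.
W(i) = (638)(10.4 − 18.7) = -5295 J; W(iii) = (229)(18.7 − 10.4) = 1901 J.
W_net = -5295 + 1901 = -3395 J (the counter-clockwise enclosed area).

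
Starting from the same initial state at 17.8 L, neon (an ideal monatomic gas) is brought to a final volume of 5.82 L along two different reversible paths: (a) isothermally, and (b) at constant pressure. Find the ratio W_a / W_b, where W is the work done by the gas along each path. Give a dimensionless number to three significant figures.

Path (a) isothermal: W = P₁V₁ ln(V₂/V₁) → W_a/(P₁V₁) = -1.118.
Path (b) isobaric: W = P₁(V₂ − V₁) → W_b/(P₁V₁) = -0.673.
W_a / W_b = -1.118 / -0.673 = 1.661.

W_a / W_b ≈ 1.66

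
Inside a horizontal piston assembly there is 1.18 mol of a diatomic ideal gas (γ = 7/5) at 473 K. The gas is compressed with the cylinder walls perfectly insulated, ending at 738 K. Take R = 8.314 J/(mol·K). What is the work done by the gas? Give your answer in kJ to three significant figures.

Adiabatic ⇒ Q = 0, so W_by = −ΔU = nCᵥ(T₁ − T₂).
Cᵥ = 5R/2 = 20.79 J/(mol·K).
W = (1.18)(20.79)(473 − 738) = -6499 J.

W ≈ -6.50 kJ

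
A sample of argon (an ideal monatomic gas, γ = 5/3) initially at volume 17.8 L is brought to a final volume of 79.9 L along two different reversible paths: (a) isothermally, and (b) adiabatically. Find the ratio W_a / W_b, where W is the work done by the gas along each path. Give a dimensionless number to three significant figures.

W_a / W_b ≈ 1.58

Path (a) isothermal: W = P₁V₁ ln(V₂/V₁) → W_a/(P₁V₁) = 1.502.
Path (b) adiabatic: W = P₁V₁(1 − (V₁/V₂)^(γ−1))/(γ−1) → W_b/(P₁V₁) = 0.9488.
W_a / W_b = 1.502 / 0.9488 = 1.583.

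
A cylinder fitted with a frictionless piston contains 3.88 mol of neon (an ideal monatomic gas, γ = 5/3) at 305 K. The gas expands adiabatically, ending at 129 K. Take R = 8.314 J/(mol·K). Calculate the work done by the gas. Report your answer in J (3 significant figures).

W ≈ 8520 J

Adiabatic ⇒ Q = 0, so W_by = −ΔU = nCᵥ(T₁ − T₂).
Cᵥ = 3R/2 = 12.47 J/(mol·K).
W = (3.88)(12.47)(305 − 129) = 8516 J.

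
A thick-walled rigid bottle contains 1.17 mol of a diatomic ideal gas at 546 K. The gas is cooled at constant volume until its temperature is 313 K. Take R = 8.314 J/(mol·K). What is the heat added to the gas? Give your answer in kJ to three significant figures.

Q ≈ -5.67 kJ

Constant volume ⇒ W = 0, so Q = ΔU = nCᵥΔT with Cᵥ = 5R/2 = 20.79 J/(mol·K).
ΔU = (1.17)(20.79)(313 − 546) = -5666 J.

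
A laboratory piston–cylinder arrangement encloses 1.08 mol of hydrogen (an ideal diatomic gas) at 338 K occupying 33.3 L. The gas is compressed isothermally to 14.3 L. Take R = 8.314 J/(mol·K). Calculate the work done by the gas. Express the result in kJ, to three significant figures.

W ≈ -2.57 kJ

Isothermal: W = nRT ln(V₂/V₁).
W = (1.08)(8.314)(338) × ln(14.3/33.3)
  = 3035 × -0.8453
W_by_gas = -2565 J.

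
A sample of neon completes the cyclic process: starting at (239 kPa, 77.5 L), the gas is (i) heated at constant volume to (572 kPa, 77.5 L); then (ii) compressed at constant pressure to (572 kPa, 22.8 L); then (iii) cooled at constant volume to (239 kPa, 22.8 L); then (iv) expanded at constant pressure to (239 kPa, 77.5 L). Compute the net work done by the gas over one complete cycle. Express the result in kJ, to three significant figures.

Constant-volume legs do no work.
W(ii) = (572)(22.8 − 77.5) = -31288 J; W(iv) = (239)(77.5 − 22.8) = 13073 J.
W_net = -31288 + 13073 = -18215 J (the counter-clockwise enclosed area).

W_net ≈ -18.2 kJ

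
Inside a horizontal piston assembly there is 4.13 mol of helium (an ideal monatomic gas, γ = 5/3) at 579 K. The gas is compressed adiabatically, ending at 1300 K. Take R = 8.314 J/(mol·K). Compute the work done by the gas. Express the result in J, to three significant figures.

Adiabatic ⇒ Q = 0, so W_by = −ΔU = nCᵥ(T₁ − T₂).
Cᵥ = 3R/2 = 12.47 J/(mol·K).
W = (4.13)(12.47)(579 − 1300) = -37135 J.

W ≈ -37100 J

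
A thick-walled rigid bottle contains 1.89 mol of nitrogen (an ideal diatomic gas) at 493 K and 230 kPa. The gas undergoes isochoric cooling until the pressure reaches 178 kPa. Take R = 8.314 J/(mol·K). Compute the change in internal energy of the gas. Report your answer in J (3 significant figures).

ΔU ≈ -4380 J

Constant volume ⇒ W = 0, so Q = ΔU = nCᵥΔT with Cᵥ = 5R/2 = 20.79 J/(mol·K).
At constant V, T₂/T₁ = P₂/P₁ ⇒ ΔT = T₁(P₂/P₁ − 1) = 493·(178/230 − 1) = -111.5 K.
ΔU = (1.89)(20.79)(-111.5) = -4379 J.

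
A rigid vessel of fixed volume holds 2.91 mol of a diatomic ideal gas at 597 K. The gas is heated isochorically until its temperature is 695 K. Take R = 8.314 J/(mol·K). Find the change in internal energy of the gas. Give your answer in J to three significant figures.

ΔU ≈ 5930 J

Constant volume ⇒ W = 0, so Q = ΔU = nCᵥΔT with Cᵥ = 5R/2 = 20.79 J/(mol·K).
ΔU = (2.91)(20.79)(695 − 597) = 5927 J.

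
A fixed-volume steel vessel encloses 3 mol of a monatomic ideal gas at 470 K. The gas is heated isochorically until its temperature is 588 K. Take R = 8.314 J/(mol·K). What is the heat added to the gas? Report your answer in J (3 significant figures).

Q ≈ 4410 J

Constant volume ⇒ W = 0, so Q = ΔU = nCᵥΔT with Cᵥ = 3R/2 = 12.47 J/(mol·K).
ΔU = (3)(12.47)(588 − 470) = 4415 J.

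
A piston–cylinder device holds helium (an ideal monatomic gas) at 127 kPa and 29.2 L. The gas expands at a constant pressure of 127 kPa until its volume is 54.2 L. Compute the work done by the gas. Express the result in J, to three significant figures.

Isobaric: W = P ΔV.
W = (127 kPa)(54.2 − 29.2 L) = (127)(25) = 3175 J.

W ≈ 3180 J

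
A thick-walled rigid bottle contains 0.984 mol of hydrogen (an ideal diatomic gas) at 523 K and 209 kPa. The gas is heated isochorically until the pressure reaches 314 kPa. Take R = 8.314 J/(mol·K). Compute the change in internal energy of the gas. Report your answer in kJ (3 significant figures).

Constant volume ⇒ W = 0, so Q = ΔU = nCᵥΔT with Cᵥ = 5R/2 = 20.79 J/(mol·K).
At constant V, T₂/T₁ = P₂/P₁ ⇒ ΔT = T₁(P₂/P₁ − 1) = 523·(314/209 − 1) = 262.8 K.
ΔU = (0.984)(20.79)(262.8) = 5374 J.

ΔU ≈ 5.37 kJ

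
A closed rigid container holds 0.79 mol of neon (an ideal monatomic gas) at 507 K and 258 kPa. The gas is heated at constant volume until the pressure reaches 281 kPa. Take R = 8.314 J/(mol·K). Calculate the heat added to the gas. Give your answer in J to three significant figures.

Constant volume ⇒ W = 0, so Q = ΔU = nCᵥΔT with Cᵥ = 3R/2 = 12.47 J/(mol·K).
At constant V, T₂/T₁ = P₂/P₁ ⇒ ΔT = T₁(P₂/P₁ − 1) = 507·(281/258 − 1) = 45.2 K.
ΔU = (0.79)(12.47)(45.2) = 445.3 J.

Q ≈ 445 J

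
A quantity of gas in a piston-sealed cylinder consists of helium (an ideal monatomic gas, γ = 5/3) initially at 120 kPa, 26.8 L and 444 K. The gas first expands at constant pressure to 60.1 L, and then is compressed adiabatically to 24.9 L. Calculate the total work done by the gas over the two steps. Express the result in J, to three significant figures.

Step 1 (isobaric): W = PΔV = (120 kPa)(60.1 − 26.8 L) = 3996 J.
After step 1: P = 120 kPa, V = 60.1 L, T = 995.7 K.
Step 2 (adiabatic): W = (P₁V₁ − P₂V₂)/(γ−1) = (7212 − 12977)/0.667 = -8647 J.
W_total = 3996 − 8647 = -4651 J.

W_total ≈ -4650 J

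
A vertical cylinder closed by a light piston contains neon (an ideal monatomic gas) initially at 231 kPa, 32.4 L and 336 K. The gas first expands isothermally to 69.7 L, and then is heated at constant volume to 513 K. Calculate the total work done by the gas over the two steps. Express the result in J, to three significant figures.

W_total ≈ 5730 J

Step 1 (isothermal): W = P₁V₁ ln(V₂/V₁) = (7484) ln(69.7/32.4) = 5733 J.
Step 2 (isochoric): W = 0 (constant volume).
W_total = 5733 + 0 = 5733 J.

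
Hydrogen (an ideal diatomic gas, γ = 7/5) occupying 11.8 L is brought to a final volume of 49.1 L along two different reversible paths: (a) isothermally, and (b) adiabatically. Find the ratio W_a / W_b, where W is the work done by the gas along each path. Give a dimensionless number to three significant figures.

W_a / W_b ≈ 1.31

Path (a) isothermal: W = P₁V₁ ln(V₂/V₁) → W_a/(P₁V₁) = 1.426.
Path (b) adiabatic: W = P₁V₁(1 − (V₁/V₂)^(γ−1))/(γ−1) → W_b/(P₁V₁) = 1.087.
W_a / W_b = 1.426 / 1.087 = 1.312.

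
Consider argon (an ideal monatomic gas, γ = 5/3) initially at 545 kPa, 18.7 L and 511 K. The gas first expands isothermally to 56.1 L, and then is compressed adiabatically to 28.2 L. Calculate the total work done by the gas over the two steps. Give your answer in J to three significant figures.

W_total ≈ 2300 J

Step 1 (isothermal): W = P₁V₁ ln(V₂/V₁) = (10192) ln(56.1/18.7) = 11197 J.
After step 1: P = 181.7 kPa, V = 56.1 L, T = 511 K.
Step 2 (adiabatic): W = (P₁V₁ − P₂V₂)/(γ−1) = (10192 − 16121)/0.667 = -8894 J.
W_total = 11197 − 8894 = 2303 J.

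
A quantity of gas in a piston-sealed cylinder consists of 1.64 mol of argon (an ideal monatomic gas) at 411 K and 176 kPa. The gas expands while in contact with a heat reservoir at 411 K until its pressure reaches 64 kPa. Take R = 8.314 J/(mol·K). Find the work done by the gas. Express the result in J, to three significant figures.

Isothermal process: W = nRT ln(V₂/V₁) = nRT ln(P₁/P₂).
W = (1.64)(8.314)(411) × ln(176/64)
  = 5604 × ln(2.75) = 5604 × 1.012
W_by_gas = 5669 J.

W ≈ 5670 J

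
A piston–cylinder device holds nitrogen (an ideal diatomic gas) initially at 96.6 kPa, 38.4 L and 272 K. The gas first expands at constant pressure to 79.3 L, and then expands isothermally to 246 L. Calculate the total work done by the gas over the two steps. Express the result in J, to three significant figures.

Step 1 (isobaric): W = PΔV = (96.6 kPa)(79.3 − 38.4 L) = 3951 J.
After step 1: P = 96.6 kPa, V = 79.3 L, T = 561.7 K.
Step 2 (isothermal): W = P₁V₁ ln(V₂/V₁) = (7660) ln(246/79.3) = 8672 J.
W_total = 3951 + 8672 = 12623 J.

W_total ≈ 12600 J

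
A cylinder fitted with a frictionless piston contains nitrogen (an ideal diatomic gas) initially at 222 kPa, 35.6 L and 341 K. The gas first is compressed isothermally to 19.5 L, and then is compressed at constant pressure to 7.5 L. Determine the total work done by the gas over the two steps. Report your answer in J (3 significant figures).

W_total ≈ -9620 J

Step 1 (isothermal): W = P₁V₁ ln(V₂/V₁) = (7903) ln(19.5/35.6) = -4757 J.
After step 1: P = 405.3 kPa, V = 19.5 L, T = 341 K.
Step 2 (isobaric): W = PΔV = (405.3 kPa)(7.5 − 19.5 L) = -4864 J.
W_total = -4757 − 4864 = -9621 J.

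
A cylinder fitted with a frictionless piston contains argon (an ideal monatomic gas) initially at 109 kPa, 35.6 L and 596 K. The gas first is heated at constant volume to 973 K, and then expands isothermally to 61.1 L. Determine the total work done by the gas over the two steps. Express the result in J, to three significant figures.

Step 1 (isochoric): W = 0 (constant volume).
After step 1: P = 177.9 kPa (V unchanged).
Step 2 (isothermal): W = P₁V₁ ln(V₂/V₁) = (6335) ln(61.1/35.6) = 3422 J.
W_total = 0 + 3422 = 3422 J.

W_total ≈ 3420 J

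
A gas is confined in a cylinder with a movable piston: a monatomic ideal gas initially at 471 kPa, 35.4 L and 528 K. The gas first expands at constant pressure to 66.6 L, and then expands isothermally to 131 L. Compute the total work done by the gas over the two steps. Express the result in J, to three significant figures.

Step 1 (isobaric): W = PΔV = (471 kPa)(66.6 − 35.4 L) = 14695 J.
After step 1: P = 471 kPa, V = 66.6 L, T = 993.4 K.
Step 2 (isothermal): W = P₁V₁ ln(V₂/V₁) = (31369) ln(131/66.6) = 21221 J.
W_total = 14695 + 21221 = 35916 J.

W_total ≈ 35900 J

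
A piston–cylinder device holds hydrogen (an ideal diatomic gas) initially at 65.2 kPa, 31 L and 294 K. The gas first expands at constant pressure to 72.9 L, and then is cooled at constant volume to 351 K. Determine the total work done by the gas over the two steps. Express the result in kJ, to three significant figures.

Step 1 (isobaric): W = PΔV = (65.2 kPa)(72.9 − 31 L) = 2732 J.
Step 2 (isochoric): W = 0 (constant volume).
W_total = 2732 + 0 = 2732 J.

W_total ≈ 2.73 kJ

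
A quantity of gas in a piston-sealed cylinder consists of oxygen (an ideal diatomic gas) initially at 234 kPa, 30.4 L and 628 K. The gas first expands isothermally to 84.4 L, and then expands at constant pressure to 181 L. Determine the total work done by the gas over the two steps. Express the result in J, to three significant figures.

W_total ≈ 15400 J

Step 1 (isothermal): W = P₁V₁ ln(V₂/V₁) = (7114) ln(84.4/30.4) = 7264 J.
After step 1: P = 84.28 kPa, V = 84.4 L, T = 628 K.
Step 2 (isobaric): W = PΔV = (84.28 kPa)(181 − 84.4 L) = 8142 J.
W_total = 7264 + 8142 = 15406 J.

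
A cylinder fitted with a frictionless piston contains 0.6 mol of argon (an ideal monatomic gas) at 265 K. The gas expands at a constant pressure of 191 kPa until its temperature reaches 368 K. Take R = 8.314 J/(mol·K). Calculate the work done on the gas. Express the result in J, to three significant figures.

W ≈ -514 J

Isobaric: W = P ΔV = nR ΔT.
W = (0.6)(8.314)(368 − 265) = 513.8 J.
Work on gas = −W_by = -513.8 J.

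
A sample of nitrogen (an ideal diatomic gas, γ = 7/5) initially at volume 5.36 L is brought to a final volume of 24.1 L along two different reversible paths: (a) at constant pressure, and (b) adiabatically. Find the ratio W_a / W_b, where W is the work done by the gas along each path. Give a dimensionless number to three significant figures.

W_a / W_b ≈ 3.09

Path (a) isobaric: W = P₁(V₂ − V₁) → W_a/(P₁V₁) = 3.496.
Path (b) adiabatic: W = P₁V₁(1 − (V₁/V₂)^(γ−1))/(γ−1) → W_b/(P₁V₁) = 1.13.
W_a / W_b = 3.496 / 1.13 = 3.095.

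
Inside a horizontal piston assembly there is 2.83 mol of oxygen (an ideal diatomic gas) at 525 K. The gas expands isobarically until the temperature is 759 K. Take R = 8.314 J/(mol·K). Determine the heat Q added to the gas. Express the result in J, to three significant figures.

Q ≈ 19300 J

Isobaric: W = nRΔT = (2.83)(8.314)(234) = 5506 J.
ΔU = nCᵥΔT with Cᵥ = 5R/2: ΔU = (2.83)(20.79)(234) = 13764 J.
Q = ΔU + W = 13764 + 5506 = 19270 J.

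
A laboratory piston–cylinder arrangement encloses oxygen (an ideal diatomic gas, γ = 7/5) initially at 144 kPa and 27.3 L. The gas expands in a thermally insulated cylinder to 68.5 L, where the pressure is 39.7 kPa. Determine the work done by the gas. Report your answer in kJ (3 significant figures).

W ≈ 3.03 kJ

Adiabatic: W = (P₁V₁ − P₂V₂)/(γ − 1) with γ = 7/5.
P₁V₁ = 3931 J, P₂V₂ = 2719 J.
W = (3931 − 2719) / 0.4 = 3029 J.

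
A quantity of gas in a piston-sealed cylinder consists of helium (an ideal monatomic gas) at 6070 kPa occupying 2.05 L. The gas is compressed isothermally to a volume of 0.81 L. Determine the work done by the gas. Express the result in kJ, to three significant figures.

Isothermal: W = nRT ln(V₂/V₁) = P₁V₁ ln(V₂/V₁).
P₁V₁ = (6070 kPa)(2.05 L) = 12443 J.
W = 12443 × ln(0.81/2.05) = 12443 × -0.9286
W_by_gas = -11555 J.

W ≈ -11.6 kJ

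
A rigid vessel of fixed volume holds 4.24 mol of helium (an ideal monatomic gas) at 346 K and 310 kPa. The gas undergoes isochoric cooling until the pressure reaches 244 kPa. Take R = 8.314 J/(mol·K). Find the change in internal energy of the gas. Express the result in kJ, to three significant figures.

Constant volume ⇒ W = 0, so Q = ΔU = nCᵥΔT with Cᵥ = 3R/2 = 12.47 J/(mol·K).
At constant V, T₂/T₁ = P₂/P₁ ⇒ ΔT = T₁(P₂/P₁ − 1) = 346·(244/310 − 1) = -73.66 K.
ΔU = (4.24)(12.47)(-73.66) = -3895 J.

ΔU ≈ -3.90 kJ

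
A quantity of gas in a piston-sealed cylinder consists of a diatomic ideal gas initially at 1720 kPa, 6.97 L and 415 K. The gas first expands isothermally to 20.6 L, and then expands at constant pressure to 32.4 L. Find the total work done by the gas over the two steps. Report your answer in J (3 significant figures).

W_total ≈ 19900 J

Step 1 (isothermal): W = P₁V₁ ln(V₂/V₁) = (11988) ln(20.6/6.97) = 12992 J.
After step 1: P = 582 kPa, V = 20.6 L, T = 415 K.
Step 2 (isobaric): W = PΔV = (582 kPa)(32.4 − 20.6 L) = 6867 J.
W_total = 12992 + 6867 = 19859 J.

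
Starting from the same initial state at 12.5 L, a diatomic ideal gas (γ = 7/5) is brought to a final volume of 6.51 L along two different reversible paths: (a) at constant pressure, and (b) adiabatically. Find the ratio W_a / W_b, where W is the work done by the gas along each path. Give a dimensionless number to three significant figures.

W_a / W_b ≈ 0.643

Path (a) isobaric: W = P₁(V₂ − V₁) → W_a/(P₁V₁) = -0.4792.
Path (b) adiabatic: W = P₁V₁(1 − (V₁/V₂)^(γ−1))/(γ−1) → W_b/(P₁V₁) = -0.7454.
W_a / W_b = -0.4792 / -0.7454 = 0.6429.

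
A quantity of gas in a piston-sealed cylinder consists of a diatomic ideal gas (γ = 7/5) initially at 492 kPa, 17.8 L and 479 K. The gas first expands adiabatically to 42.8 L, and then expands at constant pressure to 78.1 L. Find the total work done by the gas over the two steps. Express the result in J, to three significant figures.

W_total ≈ 11600 J

Step 1 (adiabatic): W = (P₁V₁ − P₂V₂)/(γ−1) = (8758 − 6166)/0.4 = 6480 J.
After step 1: P = 144.1 kPa, V = 42.8 L, T = 337.2 K.
Step 2 (isobaric): W = PΔV = (144.1 kPa)(78.1 − 42.8 L) = 5085 J.
W_total = 6480 + 5085 = 11565 J.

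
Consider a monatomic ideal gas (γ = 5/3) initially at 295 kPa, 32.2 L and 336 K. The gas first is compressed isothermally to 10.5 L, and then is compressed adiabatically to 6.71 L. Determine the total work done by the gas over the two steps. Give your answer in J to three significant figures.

W_total ≈ -15600 J

Step 1 (isothermal): W = P₁V₁ ln(V₂/V₁) = (9499) ln(10.5/32.2) = -10644 J.
After step 1: P = 904.7 kPa, V = 10.5 L, T = 336 K.
Step 2 (adiabatic): W = (P₁V₁ − P₂V₂)/(γ−1) = (9499 − 12803)/0.667 = -4956 J.
W_total = -10644 − 4956 = -15601 J.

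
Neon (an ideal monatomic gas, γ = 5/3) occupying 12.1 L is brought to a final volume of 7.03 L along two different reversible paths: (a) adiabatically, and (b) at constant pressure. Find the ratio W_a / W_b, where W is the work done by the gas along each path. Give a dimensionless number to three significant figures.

W_a / W_b ≈ 1.56

Path (a) adiabatic: W = P₁V₁(1 − (V₁/V₂)^(γ−1))/(γ−1) → W_a/(P₁V₁) = -0.6543.
Path (b) isobaric: W = P₁(V₂ − V₁) → W_b/(P₁V₁) = -0.419.
W_a / W_b = -0.6543 / -0.419 = 1.562.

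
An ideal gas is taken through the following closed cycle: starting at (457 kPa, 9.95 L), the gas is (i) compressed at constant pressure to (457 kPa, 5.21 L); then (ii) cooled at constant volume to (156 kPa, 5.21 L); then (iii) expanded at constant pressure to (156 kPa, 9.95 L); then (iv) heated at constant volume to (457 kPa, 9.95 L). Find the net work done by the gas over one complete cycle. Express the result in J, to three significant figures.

Constant-volume legs do no work.
W(i) = (457)(5.21 − 9.95) = -2166 J; W(iii) = (156)(9.95 − 5.21) = 739.4 J.
W_net = -2166 + 739.4 = -1427 J (the counter-clockwise enclosed area).

W_net ≈ -1430 J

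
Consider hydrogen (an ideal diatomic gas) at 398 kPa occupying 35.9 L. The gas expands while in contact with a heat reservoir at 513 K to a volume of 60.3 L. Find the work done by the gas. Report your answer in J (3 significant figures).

W ≈ 7410 J

Isothermal: W = nRT ln(V₂/V₁) = P₁V₁ ln(V₂/V₁).
P₁V₁ = (398 kPa)(35.9 L) = 14288 J.
W = 14288 × ln(60.3/35.9) = 14288 × 0.5186
W_by_gas = 7410 J.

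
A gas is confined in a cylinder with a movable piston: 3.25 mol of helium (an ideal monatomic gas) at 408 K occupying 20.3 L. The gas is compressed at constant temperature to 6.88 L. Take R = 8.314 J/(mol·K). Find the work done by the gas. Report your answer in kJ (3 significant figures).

Isothermal: W = nRT ln(V₂/V₁).
W = (3.25)(8.314)(408) × ln(6.88/20.3)
  = 11024 × -1.082
W_by_gas = -11928 J.

W ≈ -11.9 kJ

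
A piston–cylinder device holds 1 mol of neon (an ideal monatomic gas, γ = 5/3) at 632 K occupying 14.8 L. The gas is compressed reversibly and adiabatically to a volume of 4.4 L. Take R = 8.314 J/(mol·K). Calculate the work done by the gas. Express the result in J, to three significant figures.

Adiabatic: TV^(γ−1) = const with γ = 5/3.
T₂ = T₁ (V₁/V₂)^(γ−1) = 632 × (14.8/4.4)^0.667 = 632 × 2.245 = 1419 K.
W_by = nCᵥ(T₁ − T₂) = (1)(12.47)(632 − 1419) = -9812 J.

W ≈ -9810 J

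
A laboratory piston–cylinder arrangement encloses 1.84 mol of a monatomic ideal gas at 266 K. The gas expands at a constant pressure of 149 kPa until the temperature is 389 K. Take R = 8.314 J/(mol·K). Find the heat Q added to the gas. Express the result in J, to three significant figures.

Q ≈ 4700 J

Isobaric: W = nRΔT = (1.84)(8.314)(123) = 1882 J.
ΔU = nCᵥΔT with Cᵥ = 3R/2: ΔU = (1.84)(12.47)(123) = 2822 J.
Q = ΔU + W = 2822 + 1882 = 4704 J.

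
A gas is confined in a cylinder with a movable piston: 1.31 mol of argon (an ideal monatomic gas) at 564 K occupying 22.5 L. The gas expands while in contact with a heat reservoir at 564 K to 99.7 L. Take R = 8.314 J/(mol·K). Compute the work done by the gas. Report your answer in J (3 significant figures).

W ≈ 9140 J

Isothermal: W = nRT ln(V₂/V₁).
W = (1.31)(8.314)(564) × ln(99.7/22.5)
  = 6143 × 1.489
W_by_gas = 9144 J.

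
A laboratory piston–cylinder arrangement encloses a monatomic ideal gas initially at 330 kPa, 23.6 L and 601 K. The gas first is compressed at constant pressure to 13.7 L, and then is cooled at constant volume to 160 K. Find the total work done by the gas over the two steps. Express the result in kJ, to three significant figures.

W_total ≈ -3.27 kJ

Step 1 (isobaric): W = PΔV = (330 kPa)(13.7 − 23.6 L) = -3267 J.
Step 2 (isochoric): W = 0 (constant volume).
W_total = -3267 + 0 = -3267 J.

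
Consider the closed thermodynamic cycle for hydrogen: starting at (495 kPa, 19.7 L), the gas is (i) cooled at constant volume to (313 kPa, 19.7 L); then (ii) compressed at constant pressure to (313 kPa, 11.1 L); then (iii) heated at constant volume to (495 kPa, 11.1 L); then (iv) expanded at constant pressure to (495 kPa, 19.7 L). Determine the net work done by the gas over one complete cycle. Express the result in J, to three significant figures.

Constant-volume legs do no work.
W(ii) = (313)(11.1 − 19.7) = -2692 J; W(iv) = (495)(19.7 − 11.1) = 4257 J.
W_net = -2692 + 4257 = 1565 J (the clockwise enclosed area).

W_net ≈ 1570 J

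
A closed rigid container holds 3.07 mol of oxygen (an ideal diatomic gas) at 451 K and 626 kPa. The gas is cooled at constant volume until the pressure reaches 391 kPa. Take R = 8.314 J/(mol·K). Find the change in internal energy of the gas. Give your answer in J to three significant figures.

ΔU ≈ -10800 J

Constant volume ⇒ W = 0, so Q = ΔU = nCᵥΔT with Cᵥ = 5R/2 = 20.79 J/(mol·K).
At constant V, T₂/T₁ = P₂/P₁ ⇒ ΔT = T₁(P₂/P₁ − 1) = 451·(391/626 − 1) = -169.3 K.
ΔU = (3.07)(20.79)(-169.3) = -10803 J.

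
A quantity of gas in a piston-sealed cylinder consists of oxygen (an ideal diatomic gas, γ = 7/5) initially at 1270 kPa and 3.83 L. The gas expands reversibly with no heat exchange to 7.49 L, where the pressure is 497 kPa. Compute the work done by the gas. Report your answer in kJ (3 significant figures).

Adiabatic: W = (P₁V₁ − P₂V₂)/(γ − 1) with γ = 7/5.
P₁V₁ = 4864 J, P₂V₂ = 3723 J.
W = (4864 − 3723) / 0.4 = 2854 J.

W ≈ 2.85 kJ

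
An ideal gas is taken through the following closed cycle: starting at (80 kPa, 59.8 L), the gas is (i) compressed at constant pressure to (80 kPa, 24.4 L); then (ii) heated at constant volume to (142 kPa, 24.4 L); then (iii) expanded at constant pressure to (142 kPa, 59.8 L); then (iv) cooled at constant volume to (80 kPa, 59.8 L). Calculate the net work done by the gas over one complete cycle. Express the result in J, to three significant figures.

W_net ≈ 2190 J

Constant-volume legs do no work.
W(i) = (80)(24.4 − 59.8) = -2832 J; W(iii) = (142)(59.8 − 24.4) = 5027 J.
W_net = -2832 + 5027 = 2195 J (the clockwise enclosed area).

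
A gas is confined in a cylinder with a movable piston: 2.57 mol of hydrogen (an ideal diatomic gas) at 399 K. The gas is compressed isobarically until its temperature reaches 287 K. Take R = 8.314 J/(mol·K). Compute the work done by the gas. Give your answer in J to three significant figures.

Isobaric: W = P ΔV = nR ΔT.
W = (2.57)(8.314)(287 − 399) = -2393 J.

W ≈ -2390 J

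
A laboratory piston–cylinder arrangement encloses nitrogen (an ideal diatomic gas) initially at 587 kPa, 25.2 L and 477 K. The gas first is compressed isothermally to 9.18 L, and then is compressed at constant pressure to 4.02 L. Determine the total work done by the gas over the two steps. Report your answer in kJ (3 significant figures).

W_total ≈ -23.3 kJ

Step 1 (isothermal): W = P₁V₁ ln(V₂/V₁) = (14792) ln(9.18/25.2) = -14938 J.
After step 1: P = 1611 kPa, V = 9.18 L, T = 477 K.
Step 2 (isobaric): W = PΔV = (1611 kPa)(4.02 − 9.18 L) = -8315 J.
W_total = -14938 − 8315 = -23252 J.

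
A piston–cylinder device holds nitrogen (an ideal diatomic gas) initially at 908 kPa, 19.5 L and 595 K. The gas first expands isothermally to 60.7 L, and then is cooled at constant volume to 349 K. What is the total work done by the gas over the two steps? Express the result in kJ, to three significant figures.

Step 1 (isothermal): W = P₁V₁ ln(V₂/V₁) = (17706) ln(60.7/19.5) = 20106 J.
Step 2 (isochoric): W = 0 (constant volume).
W_total = 20106 + 0 = 20106 J.

W_total ≈ 20.1 kJ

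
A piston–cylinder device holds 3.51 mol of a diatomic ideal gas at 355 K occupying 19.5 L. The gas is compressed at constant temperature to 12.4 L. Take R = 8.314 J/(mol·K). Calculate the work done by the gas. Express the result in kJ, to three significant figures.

Isothermal: W = nRT ln(V₂/V₁).
W = (3.51)(8.314)(355) × ln(12.4/19.5)
  = 10360 × -0.4527
W_by_gas = -4690 J.

W ≈ -4.69 kJ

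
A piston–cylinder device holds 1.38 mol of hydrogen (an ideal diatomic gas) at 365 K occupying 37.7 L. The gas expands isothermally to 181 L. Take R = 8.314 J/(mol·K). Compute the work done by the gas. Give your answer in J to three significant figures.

W ≈ 6570 J

Isothermal: W = nRT ln(V₂/V₁).
W = (1.38)(8.314)(365) × ln(181/37.7)
  = 4188 × 1.569
W_by_gas = 6570 J.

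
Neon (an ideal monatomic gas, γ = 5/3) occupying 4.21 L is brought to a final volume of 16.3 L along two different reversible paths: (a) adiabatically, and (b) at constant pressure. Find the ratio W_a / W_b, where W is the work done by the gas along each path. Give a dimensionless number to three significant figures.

W_a / W_b ≈ 0.310

Path (a) adiabatic: W = P₁V₁(1 − (V₁/V₂)^(γ−1))/(γ−1) → W_a/(P₁V₁) = 0.8916.
Path (b) isobaric: W = P₁(V₂ − V₁) → W_b/(P₁V₁) = 2.872.
W_a / W_b = 0.8916 / 2.872 = 0.3105.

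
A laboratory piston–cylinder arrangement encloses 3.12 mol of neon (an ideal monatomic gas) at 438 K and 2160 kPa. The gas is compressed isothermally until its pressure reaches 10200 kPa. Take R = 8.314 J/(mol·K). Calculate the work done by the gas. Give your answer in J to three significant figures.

Isothermal process: W = nRT ln(V₂/V₁) = nRT ln(P₁/P₂).
W = (3.12)(8.314)(438) × ln(2160/10200)
  = 11362 × ln(0.2118) = 11362 × -1.552
W_by_gas = -17636 J.

W ≈ -17600 J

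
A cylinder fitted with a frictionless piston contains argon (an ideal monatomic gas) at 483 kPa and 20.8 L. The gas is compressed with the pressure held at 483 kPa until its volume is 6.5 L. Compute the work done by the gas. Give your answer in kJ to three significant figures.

W ≈ -6.91 kJ

Isobaric: W = P ΔV.
W = (483 kPa)(6.5 − 20.8 L) = (483)(-14.3) = -6907 J.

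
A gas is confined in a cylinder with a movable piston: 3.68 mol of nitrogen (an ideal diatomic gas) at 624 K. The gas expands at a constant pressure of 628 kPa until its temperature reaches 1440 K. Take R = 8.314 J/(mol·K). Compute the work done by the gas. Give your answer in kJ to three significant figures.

Isobaric: W = P ΔV = nR ΔT.
W = (3.68)(8.314)(1440 − 624) = 24966 J.

W ≈ 25.0 kJ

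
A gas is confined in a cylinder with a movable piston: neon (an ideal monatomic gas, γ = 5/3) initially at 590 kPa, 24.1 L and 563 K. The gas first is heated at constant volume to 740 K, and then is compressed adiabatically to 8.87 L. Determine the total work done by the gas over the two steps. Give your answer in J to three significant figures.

W_total ≈ -26600 J

Step 1 (isochoric): W = 0 (constant volume).
After step 1: P = 775.5 kPa (V unchanged).
Step 2 (adiabatic): W = (P₁V₁ − P₂V₂)/(γ−1) = (18689 − 36390)/0.667 = -26552 J.
W_total = 0 − 26552 = -26552 J.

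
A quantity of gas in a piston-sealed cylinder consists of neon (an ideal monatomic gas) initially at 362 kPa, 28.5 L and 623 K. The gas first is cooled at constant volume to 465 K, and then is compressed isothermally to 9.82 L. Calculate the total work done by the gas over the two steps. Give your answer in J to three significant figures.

W_total ≈ -8200 J

Step 1 (isochoric): W = 0 (constant volume).
After step 1: P = 270.2 kPa (V unchanged).
Step 2 (isothermal): W = P₁V₁ ln(V₂/V₁) = (7700) ln(9.82/28.5) = -8205 J.
W_total = 0 − 8205 = -8205 J.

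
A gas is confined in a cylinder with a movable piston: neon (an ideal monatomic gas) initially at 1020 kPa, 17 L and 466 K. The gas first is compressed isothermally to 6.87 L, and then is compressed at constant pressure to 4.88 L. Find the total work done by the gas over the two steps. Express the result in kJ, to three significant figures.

W_total ≈ -20.7 kJ

Step 1 (isothermal): W = P₁V₁ ln(V₂/V₁) = (17340) ln(6.87/17) = -15711 J.
After step 1: P = 2524 kPa, V = 6.87 L, T = 466 K.
Step 2 (isobaric): W = PΔV = (2524 kPa)(4.88 − 6.87 L) = -5023 J.
W_total = -15711 − 5023 = -20734 J.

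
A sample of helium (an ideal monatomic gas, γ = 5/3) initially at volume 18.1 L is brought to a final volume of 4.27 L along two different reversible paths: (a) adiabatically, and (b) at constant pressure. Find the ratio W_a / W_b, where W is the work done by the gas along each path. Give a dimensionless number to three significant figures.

Path (a) adiabatic: W = P₁V₁(1 − (V₁/V₂)^(γ−1))/(γ−1) → W_a/(P₁V₁) = -2.429.
Path (b) isobaric: W = P₁(V₂ − V₁) → W_b/(P₁V₁) = -0.7641.
W_a / W_b = -2.429 / -0.7641 = 3.179.

W_a / W_b ≈ 3.18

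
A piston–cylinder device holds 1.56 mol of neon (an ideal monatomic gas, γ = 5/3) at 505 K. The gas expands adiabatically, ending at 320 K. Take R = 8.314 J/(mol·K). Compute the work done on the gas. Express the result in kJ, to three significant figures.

Adiabatic ⇒ Q = 0, so W_by = −ΔU = nCᵥ(T₁ − T₂).
Cᵥ = 3R/2 = 12.47 J/(mol·K).
W = (1.56)(12.47)(505 − 320) = 3599 J.
Work on gas = −W_by = -3599 J.

W ≈ -3.60 kJ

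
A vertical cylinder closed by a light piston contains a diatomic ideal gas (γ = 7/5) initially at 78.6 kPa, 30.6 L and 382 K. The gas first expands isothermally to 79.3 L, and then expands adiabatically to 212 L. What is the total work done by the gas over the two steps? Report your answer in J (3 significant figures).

W_total ≈ 4250 J

Step 1 (isothermal): W = P₁V₁ ln(V₂/V₁) = (2405) ln(79.3/30.6) = 2290 J.
After step 1: P = 30.33 kPa, V = 79.3 L, T = 382 K.
Step 2 (adiabatic): W = (P₁V₁ − P₂V₂)/(γ−1) = (2405 − 1623)/0.4 = 1955 J.
W_total = 2290 + 1955 = 4246 J.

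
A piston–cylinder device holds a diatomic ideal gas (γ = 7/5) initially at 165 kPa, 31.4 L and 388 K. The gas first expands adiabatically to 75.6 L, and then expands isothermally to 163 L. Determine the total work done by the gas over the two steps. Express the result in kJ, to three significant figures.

Step 1 (adiabatic): W = (P₁V₁ − P₂V₂)/(γ−1) = (5181 − 3646)/0.4 = 3838 J.
After step 1: P = 48.22 kPa, V = 75.6 L, T = 273 K.
Step 2 (isothermal): W = P₁V₁ ln(V₂/V₁) = (3646) ln(163/75.6) = 2801 J.
W_total = 3838 + 2801 = 6639 J.

W_total ≈ 6.64 kJ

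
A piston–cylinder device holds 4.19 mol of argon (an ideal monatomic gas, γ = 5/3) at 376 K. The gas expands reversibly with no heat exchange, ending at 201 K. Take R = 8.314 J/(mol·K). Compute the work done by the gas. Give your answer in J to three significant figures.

W ≈ 9140 J

Adiabatic ⇒ Q = 0, so W_by = −ΔU = nCᵥ(T₁ − T₂).
Cᵥ = 3R/2 = 12.47 J/(mol·K).
W = (4.19)(12.47)(376 − 201) = 9144 J.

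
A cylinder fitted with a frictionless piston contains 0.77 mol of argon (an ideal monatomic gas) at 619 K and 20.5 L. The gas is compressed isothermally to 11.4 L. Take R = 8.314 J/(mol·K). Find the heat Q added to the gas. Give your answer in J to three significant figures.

Isothermal ⇒ ΔU = 0, so Q = W = nRT ln(V₂/V₁).
Q = (0.77)(8.314)(619) ln(11.4/20.5) = 3963 × -0.5868 = -2325 J.

Q ≈ -2330 J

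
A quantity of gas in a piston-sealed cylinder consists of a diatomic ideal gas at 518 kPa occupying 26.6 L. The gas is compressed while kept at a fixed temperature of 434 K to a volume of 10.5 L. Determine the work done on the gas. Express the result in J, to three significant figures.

W ≈ 12800 J

Isothermal: W = nRT ln(V₂/V₁) = P₁V₁ ln(V₂/V₁).
P₁V₁ = (518 kPa)(26.6 L) = 13779 J.
W = 13779 × ln(10.5/26.6) = 13779 × -0.9295
W_by_gas = -12808 J; work on gas = −W_by = 12808 J.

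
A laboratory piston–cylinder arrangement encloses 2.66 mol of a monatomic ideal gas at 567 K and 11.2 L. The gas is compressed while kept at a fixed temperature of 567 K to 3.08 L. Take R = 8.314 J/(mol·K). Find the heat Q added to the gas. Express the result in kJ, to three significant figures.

Q ≈ -16.2 kJ

Isothermal ⇒ ΔU = 0, so Q = W = nRT ln(V₂/V₁).
Q = (2.66)(8.314)(567) ln(3.08/11.2) = 12539 × -1.291 = -16188 J.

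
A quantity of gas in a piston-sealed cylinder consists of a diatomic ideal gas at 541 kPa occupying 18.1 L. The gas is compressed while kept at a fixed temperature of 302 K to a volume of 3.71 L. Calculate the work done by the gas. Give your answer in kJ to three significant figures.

Isothermal: W = nRT ln(V₂/V₁) = P₁V₁ ln(V₂/V₁).
P₁V₁ = (541 kPa)(18.1 L) = 9792 J.
W = 9792 × ln(3.71/18.1) = 9792 × -1.585
W_by_gas = -15519 J.

W ≈ -15.5 kJ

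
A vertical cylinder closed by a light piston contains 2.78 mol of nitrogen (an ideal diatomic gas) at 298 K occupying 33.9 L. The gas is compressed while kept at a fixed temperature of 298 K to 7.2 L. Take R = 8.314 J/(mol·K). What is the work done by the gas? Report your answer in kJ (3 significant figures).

W ≈ -10.7 kJ

Isothermal: W = nRT ln(V₂/V₁).
W = (2.78)(8.314)(298) × ln(7.2/33.9)
  = 6888 × -1.549
W_by_gas = -10671 J.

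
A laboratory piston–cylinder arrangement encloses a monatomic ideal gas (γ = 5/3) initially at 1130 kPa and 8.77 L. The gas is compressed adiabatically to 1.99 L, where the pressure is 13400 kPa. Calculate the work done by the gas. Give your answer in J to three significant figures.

W ≈ -25100 J

Adiabatic: W = (P₁V₁ − P₂V₂)/(γ − 1) with γ = 5/3.
P₁V₁ = 9910 J, P₂V₂ = 26666 J.
W = (9910 − 26666) / 0.6667 = -25134 J.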